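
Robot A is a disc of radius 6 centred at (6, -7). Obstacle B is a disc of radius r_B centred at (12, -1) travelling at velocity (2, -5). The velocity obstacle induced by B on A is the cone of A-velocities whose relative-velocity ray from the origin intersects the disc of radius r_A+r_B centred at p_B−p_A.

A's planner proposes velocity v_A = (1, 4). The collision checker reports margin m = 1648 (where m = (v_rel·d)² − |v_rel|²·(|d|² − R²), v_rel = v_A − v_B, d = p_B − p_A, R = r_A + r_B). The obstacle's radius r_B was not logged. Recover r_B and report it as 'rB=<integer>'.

m = 1648
d = (6, 6);  v_rel = (-1, 9),  |v_rel|² = 82
v_rel×d = (-1)·(6) − (9)·(6) = -60
since m = R²·82 − (-60)²:  R² = (3600 + 1648) / 82 = 64
R = √64 = 8  ⇒  r_B = 8 − 6 = 2

rB=2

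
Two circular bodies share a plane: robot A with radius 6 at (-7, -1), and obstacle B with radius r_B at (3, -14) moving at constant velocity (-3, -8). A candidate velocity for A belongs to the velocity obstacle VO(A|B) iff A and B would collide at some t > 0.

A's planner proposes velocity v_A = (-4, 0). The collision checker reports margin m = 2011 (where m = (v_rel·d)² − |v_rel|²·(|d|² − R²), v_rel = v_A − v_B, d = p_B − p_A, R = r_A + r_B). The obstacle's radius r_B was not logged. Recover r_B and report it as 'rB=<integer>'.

m = 2011
d = (10, -13);  v_rel = (-1, 8),  |v_rel|² = 65
v_rel×d = (-1)·(-13) − (8)·(10) = -67
since m = R²·65 − (-67)²:  R² = (4489 + 2011) / 65 = 100
R = √100 = 10  ⇒  r_B = 10 − 6 = 4

rB=4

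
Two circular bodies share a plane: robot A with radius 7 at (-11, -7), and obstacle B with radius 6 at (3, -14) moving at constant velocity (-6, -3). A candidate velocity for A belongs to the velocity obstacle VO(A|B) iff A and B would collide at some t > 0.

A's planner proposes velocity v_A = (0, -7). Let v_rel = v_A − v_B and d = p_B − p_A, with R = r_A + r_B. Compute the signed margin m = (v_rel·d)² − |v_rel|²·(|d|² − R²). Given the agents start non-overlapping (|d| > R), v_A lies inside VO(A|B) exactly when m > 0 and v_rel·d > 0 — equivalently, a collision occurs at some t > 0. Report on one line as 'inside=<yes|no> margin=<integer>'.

d = (14, -7),  |d|² = 245;  R = 7+6 = 13,  c = 245−13² = 76
v_rel = (6, -4),  |v_rel|² = 52;  v_rel·d = (6)·(14) + (-4)·(-7) = 112
52·t² − 224·t + 76 = 0  ⇒  m = 112² − 52·76 = 8592
m = 8592 > 0,  v_rel·d = 112 > 0  ⇒  inside

inside=yes margin=8592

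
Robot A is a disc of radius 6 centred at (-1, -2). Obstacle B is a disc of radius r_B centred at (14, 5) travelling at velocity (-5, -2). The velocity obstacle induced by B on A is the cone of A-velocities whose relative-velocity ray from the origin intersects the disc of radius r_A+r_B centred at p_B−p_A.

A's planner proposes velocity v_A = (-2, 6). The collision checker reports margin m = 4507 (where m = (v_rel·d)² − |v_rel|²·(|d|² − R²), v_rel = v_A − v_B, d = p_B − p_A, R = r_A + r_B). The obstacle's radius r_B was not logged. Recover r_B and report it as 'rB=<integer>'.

m = 4507
d = (15, 7);  v_rel = (3, 8),  |v_rel|² = 73
v_rel×d = (3)·(7) − (8)·(15) = -99
since m = R²·73 − (-99)²:  R² = (9801 + 4507) / 73 = 196
R = √196 = 14  ⇒  r_B = 14 − 6 = 8

rB=8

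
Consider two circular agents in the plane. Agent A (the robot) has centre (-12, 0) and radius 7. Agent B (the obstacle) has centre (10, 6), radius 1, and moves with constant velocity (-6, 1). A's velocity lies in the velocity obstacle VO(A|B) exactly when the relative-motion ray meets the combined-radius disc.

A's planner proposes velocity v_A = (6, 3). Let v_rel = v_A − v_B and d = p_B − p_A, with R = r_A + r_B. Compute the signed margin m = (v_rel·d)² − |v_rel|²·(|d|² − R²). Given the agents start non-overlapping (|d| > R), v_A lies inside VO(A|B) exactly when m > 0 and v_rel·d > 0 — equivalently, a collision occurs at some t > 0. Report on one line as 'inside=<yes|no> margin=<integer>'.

d = (22, 6),  |d|² = 520;  R = 7+1 = 8,  c = 520−8² = 456
v_rel = (12, 2),  |v_rel|² = 148;  v_rel·d = (12)·(22) + (2)·(6) = 276
148·t² − 552·t + 456 = 0  ⇒  m = 276² − 148·456 = 8688
m = 8688 > 0,  v_rel·d = 276 > 0  ⇒  inside

inside=yes margin=8688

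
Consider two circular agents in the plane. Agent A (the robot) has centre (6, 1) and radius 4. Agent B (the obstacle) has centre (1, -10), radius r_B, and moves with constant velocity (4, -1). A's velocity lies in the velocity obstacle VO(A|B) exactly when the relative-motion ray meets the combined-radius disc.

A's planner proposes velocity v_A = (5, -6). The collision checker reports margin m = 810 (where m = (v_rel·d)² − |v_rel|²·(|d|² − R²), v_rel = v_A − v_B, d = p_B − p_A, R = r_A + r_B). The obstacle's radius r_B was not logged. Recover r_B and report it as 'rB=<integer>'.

m = 810
d = (-5, -11);  v_rel = (1, -5),  |v_rel|² = 26
v_rel×d = (1)·(-11) − (-5)·(-5) = -36
since m = R²·26 − (-36)²:  R² = (1296 + 810) / 26 = 81
R = √81 = 9  ⇒  r_B = 9 − 4 = 5

rB=5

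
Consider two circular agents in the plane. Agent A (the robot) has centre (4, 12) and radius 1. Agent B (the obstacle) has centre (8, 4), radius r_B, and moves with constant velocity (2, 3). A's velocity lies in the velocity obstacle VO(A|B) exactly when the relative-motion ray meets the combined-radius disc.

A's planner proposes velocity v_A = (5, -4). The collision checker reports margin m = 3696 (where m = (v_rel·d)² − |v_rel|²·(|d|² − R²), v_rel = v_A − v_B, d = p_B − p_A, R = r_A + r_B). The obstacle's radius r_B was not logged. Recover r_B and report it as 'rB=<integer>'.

m = 3696
d = (4, -8);  v_rel = (3, -7),  |v_rel|² = 58
v_rel×d = (3)·(-8) − (-7)·(4) = 4
since m = R²·58 − 4²:  R² = (16 + 3696) / 58 = 64
R = √64 = 8  ⇒  r_B = 8 − 1 = 7

rB=7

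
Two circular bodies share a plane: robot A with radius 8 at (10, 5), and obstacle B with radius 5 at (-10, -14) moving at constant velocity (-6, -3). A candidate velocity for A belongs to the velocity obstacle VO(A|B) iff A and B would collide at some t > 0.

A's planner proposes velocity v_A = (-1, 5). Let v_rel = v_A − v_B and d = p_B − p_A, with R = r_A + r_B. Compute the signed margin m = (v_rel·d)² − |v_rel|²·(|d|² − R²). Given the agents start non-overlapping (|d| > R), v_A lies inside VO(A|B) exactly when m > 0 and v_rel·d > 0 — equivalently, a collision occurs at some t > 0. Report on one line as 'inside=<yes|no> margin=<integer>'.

d = (-20, -19),  |d|² = 761;  R = 8+5 = 13,  c = 761−13² = 592
v_rel = (5, 8),  |v_rel|² = 89;  v_rel·d = (5)·(-20) + (8)·(-19) = -252
89·t² + 504·t + 592 = 0  ⇒  m = (-252)² − 89·592 = 10816
m = 10816 > 0,  v_rel·d = -252 < 0  ⇒  outside

inside=no margin=10816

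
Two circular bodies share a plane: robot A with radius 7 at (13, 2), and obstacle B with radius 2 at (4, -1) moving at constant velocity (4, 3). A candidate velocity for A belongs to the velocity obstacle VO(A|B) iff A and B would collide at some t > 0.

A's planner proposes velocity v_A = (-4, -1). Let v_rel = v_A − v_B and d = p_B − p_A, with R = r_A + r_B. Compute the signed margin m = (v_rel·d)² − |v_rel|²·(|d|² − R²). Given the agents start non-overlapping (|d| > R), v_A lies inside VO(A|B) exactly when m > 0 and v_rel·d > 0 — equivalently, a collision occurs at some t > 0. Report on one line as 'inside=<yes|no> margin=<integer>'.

d = (-9, -3),  |d|² = 90;  R = 7+2 = 9,  c = 90−9² = 9
v_rel = (-8, -4),  |v_rel|² = 80;  v_rel·d = (-8)·(-9) + (-4)·(-3) = 84
80·t² − 168·t + 9 = 0  ⇒  m = 84² − 80·9 = 6336
m = 6336 > 0,  v_rel·d = 84 > 0  ⇒  inside

inside=yes margin=6336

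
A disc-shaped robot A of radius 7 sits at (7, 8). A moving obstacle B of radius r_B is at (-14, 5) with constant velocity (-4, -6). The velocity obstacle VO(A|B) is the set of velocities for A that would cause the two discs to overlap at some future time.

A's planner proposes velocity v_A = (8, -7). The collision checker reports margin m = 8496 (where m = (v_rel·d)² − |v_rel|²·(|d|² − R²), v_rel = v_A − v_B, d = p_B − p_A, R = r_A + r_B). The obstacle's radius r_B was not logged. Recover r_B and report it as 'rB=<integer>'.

m = 8496
d = (-21, -3);  v_rel = (12, -1),  |v_rel|² = 145
v_rel×d = (12)·(-3) − (-1)·(-21) = -57
since m = R²·145 − (-57)²:  R² = (3249 + 8496) / 145 = 81
R = √81 = 9  ⇒  r_B = 9 − 7 = 2

rB=2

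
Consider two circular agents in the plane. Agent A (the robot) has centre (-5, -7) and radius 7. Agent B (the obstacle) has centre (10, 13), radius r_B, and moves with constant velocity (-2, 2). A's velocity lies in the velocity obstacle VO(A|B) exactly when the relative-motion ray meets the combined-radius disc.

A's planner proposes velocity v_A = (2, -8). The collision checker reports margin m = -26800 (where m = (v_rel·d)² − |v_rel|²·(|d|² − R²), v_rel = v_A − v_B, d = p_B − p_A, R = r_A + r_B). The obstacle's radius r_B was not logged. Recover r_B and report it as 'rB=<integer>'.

m = -26800
d = (15, 20);  v_rel = (4, -10),  |v_rel|² = 116
v_rel×d = (4)·(20) − (-10)·(15) = 230
since m = R²·116 − 230²:  R² = (52900 + -26800) / 116 = 225
R = √225 = 15  ⇒  r_B = 15 − 7 = 8

rB=8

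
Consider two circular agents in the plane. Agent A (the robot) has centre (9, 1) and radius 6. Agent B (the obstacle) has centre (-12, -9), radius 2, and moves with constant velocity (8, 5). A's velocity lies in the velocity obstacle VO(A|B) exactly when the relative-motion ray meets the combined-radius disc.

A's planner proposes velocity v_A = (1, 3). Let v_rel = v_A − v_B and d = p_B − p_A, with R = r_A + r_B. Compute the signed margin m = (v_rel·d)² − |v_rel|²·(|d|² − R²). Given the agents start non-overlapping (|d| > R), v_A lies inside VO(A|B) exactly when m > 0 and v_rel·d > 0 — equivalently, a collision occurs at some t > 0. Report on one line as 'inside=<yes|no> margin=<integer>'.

d = (-21, -10),  |d|² = 541;  R = 6+2 = 8,  c = 541−8² = 477
v_rel = (-7, -2),  |v_rel|² = 53;  v_rel·d = (-7)·(-21) + (-2)·(-10) = 167
53·t² − 334·t + 477 = 0  ⇒  m = 167² − 53·477 = 2608
m = 2608 > 0,  v_rel·d = 167 > 0  ⇒  inside

inside=yes margin=2608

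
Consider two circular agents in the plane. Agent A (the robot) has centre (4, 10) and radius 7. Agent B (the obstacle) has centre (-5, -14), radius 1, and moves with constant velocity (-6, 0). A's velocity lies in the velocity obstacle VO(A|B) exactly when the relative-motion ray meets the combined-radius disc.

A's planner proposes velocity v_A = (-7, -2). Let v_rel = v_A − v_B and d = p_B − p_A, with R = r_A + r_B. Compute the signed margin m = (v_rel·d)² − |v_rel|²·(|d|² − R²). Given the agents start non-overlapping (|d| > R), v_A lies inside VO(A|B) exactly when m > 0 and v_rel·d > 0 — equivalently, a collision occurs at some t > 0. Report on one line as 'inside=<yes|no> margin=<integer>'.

d = (-9, -24),  |d|² = 657;  R = 7+1 = 8,  c = 657−8² = 593
v_rel = (-1, -2),  |v_rel|² = 5;  v_rel·d = (-1)·(-9) + (-2)·(-24) = 57
5·t² − 114·t + 593 = 0  ⇒  m = 57² − 5·593 = 284
m = 284 > 0,  v_rel·d = 57 > 0  ⇒  inside

inside=yes margin=284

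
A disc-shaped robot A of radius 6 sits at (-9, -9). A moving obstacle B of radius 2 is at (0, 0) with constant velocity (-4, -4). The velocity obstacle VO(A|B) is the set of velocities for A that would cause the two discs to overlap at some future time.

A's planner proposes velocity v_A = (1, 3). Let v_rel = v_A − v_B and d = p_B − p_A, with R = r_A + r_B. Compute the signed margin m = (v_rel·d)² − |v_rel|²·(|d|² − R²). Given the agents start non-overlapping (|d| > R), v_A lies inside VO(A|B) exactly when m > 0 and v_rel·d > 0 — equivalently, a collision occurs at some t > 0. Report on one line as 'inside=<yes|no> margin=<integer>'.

d = (9, 9),  |d|² = 162;  R = 6+2 = 8,  c = 162−8² = 98
v_rel = (5, 7),  |v_rel|² = 74;  v_rel·d = (5)·(9) + (7)·(9) = 108
74·t² − 216·t + 98 = 0  ⇒  m = 108² − 74·98 = 4412
m = 4412 > 0,  v_rel·d = 108 > 0  ⇒  inside

inside=yes margin=4412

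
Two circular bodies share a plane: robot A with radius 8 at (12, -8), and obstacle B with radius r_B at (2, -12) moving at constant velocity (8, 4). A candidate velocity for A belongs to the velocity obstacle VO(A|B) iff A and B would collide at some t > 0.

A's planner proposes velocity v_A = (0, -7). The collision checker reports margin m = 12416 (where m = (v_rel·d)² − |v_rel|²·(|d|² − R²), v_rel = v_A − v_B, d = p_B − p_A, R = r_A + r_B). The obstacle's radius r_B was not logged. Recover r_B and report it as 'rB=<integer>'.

m = 12416
d = (-10, -4);  v_rel = (-8, -11),  |v_rel|² = 185
v_rel×d = (-8)·(-4) − (-11)·(-10) = -78
since m = R²·185 − (-78)²:  R² = (6084 + 12416) / 185 = 100
R = √100 = 10  ⇒  r_B = 10 − 8 = 2

rB=2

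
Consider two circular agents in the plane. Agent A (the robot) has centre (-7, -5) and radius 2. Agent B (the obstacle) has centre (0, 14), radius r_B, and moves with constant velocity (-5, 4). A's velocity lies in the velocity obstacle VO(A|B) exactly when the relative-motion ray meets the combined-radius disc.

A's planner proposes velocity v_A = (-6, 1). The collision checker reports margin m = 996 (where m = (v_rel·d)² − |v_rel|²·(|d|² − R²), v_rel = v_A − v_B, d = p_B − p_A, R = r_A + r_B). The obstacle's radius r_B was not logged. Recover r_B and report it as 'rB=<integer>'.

m = 996
d = (7, 19);  v_rel = (-1, -3),  |v_rel|² = 10
v_rel×d = (-1)·(19) − (-3)·(7) = 2
since m = R²·10 − 2²:  R² = (4 + 996) / 10 = 100
R = √100 = 10  ⇒  r_B = 10 − 2 = 8

rB=8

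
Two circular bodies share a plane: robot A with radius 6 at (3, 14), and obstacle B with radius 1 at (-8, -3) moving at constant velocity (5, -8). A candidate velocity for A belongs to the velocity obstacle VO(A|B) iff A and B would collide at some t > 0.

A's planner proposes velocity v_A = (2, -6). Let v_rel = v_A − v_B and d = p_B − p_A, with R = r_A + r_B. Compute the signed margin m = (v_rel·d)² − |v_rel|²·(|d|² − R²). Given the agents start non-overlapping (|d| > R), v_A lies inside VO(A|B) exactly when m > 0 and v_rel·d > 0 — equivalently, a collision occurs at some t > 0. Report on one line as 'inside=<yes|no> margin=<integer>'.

d = (-11, -17),  |d|² = 410;  R = 6+1 = 7,  c = 410−7² = 361
v_rel = (-3, 2),  |v_rel|² = 13;  v_rel·d = (-3)·(-11) + (2)·(-17) = -1
13·t² + 2·t + 361 = 0  ⇒  m = (-1)² − 13·361 = -4692
m = -4692 < 0,  v_rel·d = -1 < 0  ⇒  outside

inside=no margin=-4692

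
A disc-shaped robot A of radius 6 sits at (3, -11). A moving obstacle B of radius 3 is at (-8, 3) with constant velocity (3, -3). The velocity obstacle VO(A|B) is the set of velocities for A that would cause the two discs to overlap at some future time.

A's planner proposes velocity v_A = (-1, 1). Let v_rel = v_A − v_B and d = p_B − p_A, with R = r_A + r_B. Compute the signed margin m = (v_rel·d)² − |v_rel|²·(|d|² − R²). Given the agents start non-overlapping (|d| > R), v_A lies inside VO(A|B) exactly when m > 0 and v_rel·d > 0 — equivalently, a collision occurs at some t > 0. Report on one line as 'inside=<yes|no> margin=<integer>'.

d = (-11, 14),  |d|² = 317;  R = 6+3 = 9,  c = 317−9² = 236
v_rel = (-4, 4),  |v_rel|² = 32;  v_rel·d = (-4)·(-11) + (4)·(14) = 100
32·t² − 200·t + 236 = 0  ⇒  m = 100² − 32·236 = 2448
m = 2448 > 0,  v_rel·d = 100 > 0  ⇒  inside

inside=yes margin=2448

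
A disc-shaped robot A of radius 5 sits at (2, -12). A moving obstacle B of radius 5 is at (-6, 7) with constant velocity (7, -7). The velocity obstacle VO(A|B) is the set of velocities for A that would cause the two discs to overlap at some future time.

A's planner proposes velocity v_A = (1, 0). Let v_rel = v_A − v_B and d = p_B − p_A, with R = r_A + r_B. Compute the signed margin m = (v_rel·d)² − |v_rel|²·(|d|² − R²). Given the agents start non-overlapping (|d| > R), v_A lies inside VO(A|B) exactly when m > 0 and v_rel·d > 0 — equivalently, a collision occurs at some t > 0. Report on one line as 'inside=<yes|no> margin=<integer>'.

d = (-8, 19),  |d|² = 425;  R = 5+5 = 10,  c = 425−10² = 325
v_rel = (-6, 7),  |v_rel|² = 85;  v_rel·d = (-6)·(-8) + (7)·(19) = 181
85·t² − 362·t + 325 = 0  ⇒  m = 181² − 85·325 = 5136
m = 5136 > 0,  v_rel·d = 181 > 0  ⇒  inside

inside=yes margin=5136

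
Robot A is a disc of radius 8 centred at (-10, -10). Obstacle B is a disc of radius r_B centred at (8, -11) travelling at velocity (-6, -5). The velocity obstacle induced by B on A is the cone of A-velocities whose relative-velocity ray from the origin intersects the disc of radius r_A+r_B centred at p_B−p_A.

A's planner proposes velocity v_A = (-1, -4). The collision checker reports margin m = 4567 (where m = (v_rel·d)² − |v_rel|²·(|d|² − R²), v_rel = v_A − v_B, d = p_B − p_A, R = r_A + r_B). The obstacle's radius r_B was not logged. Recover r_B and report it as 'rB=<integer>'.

m = 4567
d = (18, -1);  v_rel = (5, 1),  |v_rel|² = 26
v_rel×d = (5)·(-1) − (1)·(18) = -23
since m = R²·26 − (-23)²:  R² = (529 + 4567) / 26 = 196
R = √196 = 14  ⇒  r_B = 14 − 8 = 6

rB=6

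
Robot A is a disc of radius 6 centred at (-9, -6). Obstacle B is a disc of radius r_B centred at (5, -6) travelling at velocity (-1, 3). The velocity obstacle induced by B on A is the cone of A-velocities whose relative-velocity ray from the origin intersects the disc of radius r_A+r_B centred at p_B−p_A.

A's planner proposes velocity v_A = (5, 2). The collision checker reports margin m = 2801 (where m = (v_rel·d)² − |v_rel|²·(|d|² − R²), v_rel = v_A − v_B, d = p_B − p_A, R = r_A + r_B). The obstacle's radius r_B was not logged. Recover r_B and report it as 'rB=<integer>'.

m = 2801
d = (14, 0);  v_rel = (6, -1),  |v_rel|² = 37
v_rel×d = (6)·(0) − (-1)·(14) = 14
since m = R²·37 − 14²:  R² = (196 + 2801) / 37 = 81
R = √81 = 9  ⇒  r_B = 9 − 6 = 3

rB=3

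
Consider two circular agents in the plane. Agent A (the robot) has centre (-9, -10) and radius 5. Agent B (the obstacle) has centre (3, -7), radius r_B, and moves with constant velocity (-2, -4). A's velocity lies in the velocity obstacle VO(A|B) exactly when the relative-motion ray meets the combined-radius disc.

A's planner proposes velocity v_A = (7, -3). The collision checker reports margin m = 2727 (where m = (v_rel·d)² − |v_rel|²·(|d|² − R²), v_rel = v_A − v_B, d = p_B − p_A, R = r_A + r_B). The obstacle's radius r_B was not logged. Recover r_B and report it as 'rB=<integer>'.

m = 2727
d = (12, 3);  v_rel = (9, 1),  |v_rel|² = 82
v_rel×d = (9)·(3) − (1)·(12) = 15
since m = R²·82 − 15²:  R² = (225 + 2727) / 82 = 36
R = √36 = 6  ⇒  r_B = 6 − 5 = 1

rB=1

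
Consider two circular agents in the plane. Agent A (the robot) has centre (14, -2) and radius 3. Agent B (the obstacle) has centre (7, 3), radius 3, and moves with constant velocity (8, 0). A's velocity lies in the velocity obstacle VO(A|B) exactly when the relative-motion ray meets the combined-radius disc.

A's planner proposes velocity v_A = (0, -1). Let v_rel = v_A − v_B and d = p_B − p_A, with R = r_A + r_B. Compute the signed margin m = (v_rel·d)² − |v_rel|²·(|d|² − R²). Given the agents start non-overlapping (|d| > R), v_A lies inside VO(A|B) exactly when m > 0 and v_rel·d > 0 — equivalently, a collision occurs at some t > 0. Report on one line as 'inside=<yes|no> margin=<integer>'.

d = (-7, 5),  |d|² = 74;  R = 3+3 = 6,  c = 74−6² = 38
v_rel = (-8, -1),  |v_rel|² = 65;  v_rel·d = (-8)·(-7) + (-1)·(5) = 51
65·t² − 102·t + 38 = 0  ⇒  m = 51² − 65·38 = 131
m = 131 > 0,  v_rel·d = 51 > 0  ⇒  inside

inside=yes margin=131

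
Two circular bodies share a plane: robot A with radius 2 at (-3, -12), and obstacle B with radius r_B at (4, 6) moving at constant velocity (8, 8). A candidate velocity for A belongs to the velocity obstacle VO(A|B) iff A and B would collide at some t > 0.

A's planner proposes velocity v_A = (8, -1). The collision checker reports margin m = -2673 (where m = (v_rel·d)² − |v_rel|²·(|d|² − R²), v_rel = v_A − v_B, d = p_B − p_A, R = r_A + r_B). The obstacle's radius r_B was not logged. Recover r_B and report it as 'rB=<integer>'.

m = -2673
d = (7, 18);  v_rel = (0, -9),  |v_rel|² = 81
v_rel×d = (0)·(18) − (-9)·(7) = 63
since m = R²·81 − 63²:  R² = (3969 + -2673) / 81 = 16
R = √16 = 4  ⇒  r_B = 4 − 2 = 2

rB=2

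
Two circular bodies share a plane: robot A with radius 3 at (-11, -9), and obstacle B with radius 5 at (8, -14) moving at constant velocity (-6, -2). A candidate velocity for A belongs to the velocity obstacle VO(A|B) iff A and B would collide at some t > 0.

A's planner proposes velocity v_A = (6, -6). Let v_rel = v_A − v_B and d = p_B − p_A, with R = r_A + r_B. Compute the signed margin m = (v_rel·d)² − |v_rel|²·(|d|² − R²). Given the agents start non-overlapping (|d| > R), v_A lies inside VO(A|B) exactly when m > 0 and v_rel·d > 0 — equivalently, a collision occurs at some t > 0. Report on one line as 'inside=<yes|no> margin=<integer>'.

d = (19, -5),  |d|² = 386;  R = 3+5 = 8,  c = 386−8² = 322
v_rel = (12, -4),  |v_rel|² = 160;  v_rel·d = (12)·(19) + (-4)·(-5) = 248
160·t² − 496·t + 322 = 0  ⇒  m = 248² − 160·322 = 9984
m = 9984 > 0,  v_rel·d = 248 > 0  ⇒  inside

inside=yes margin=9984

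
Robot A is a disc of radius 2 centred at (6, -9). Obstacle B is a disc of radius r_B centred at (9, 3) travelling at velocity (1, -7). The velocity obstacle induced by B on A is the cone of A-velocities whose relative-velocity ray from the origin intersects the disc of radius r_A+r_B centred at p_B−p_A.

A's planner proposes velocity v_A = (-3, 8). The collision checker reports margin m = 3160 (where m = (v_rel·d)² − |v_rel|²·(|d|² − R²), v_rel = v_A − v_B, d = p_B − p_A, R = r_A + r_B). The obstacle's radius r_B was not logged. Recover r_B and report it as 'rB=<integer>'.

m = 3160
d = (3, 12);  v_rel = (-4, 15),  |v_rel|² = 241
v_rel×d = (-4)·(12) − (15)·(3) = -93
since m = R²·241 − (-93)²:  R² = (8649 + 3160) / 241 = 49
R = √49 = 7  ⇒  r_B = 7 − 2 = 5

rB=5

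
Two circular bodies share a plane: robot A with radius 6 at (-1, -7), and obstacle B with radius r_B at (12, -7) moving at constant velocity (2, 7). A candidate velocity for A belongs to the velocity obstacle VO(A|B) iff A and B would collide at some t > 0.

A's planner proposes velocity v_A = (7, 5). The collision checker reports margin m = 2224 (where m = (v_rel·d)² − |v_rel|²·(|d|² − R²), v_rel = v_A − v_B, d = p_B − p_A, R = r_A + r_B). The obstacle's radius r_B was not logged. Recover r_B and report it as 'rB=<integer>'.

m = 2224
d = (13, 0);  v_rel = (5, -2),  |v_rel|² = 29
v_rel×d = (5)·(0) − (-2)·(13) = 26
since m = R²·29 − 26²:  R² = (676 + 2224) / 29 = 100
R = √100 = 10  ⇒  r_B = 10 − 6 = 4

rB=4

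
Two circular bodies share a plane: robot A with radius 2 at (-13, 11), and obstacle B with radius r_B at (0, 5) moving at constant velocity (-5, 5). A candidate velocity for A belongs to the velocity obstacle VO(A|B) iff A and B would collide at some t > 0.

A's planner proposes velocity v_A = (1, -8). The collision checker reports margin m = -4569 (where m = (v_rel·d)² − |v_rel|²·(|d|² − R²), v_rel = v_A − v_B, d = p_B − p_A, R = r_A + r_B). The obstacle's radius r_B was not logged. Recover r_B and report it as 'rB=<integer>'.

m = -4569
d = (13, -6);  v_rel = (6, -13),  |v_rel|² = 205
v_rel×d = (6)·(-6) − (-13)·(13) = 133
since m = R²·205 − 133²:  R² = (17689 + -4569) / 205 = 64
R = √64 = 8  ⇒  r_B = 8 − 2 = 6

rB=6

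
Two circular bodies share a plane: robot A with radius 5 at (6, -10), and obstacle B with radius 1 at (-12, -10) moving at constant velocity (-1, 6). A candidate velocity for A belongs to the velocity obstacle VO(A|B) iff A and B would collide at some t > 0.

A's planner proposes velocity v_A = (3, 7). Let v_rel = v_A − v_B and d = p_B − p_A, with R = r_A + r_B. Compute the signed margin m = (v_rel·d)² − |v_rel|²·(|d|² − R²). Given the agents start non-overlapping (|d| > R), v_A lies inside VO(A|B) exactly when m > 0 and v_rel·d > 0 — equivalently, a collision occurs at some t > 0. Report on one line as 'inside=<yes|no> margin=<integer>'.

d = (-18, 0),  |d|² = 324;  R = 5+1 = 6,  c = 324−6² = 288
v_rel = (4, 1),  |v_rel|² = 17;  v_rel·d = (4)·(-18) + (1)·(0) = -72
17·t² + 144·t + 288 = 0  ⇒  m = (-72)² − 17·288 = 288
m = 288 > 0,  v_rel·d = -72 < 0  ⇒  outside

inside=no margin=288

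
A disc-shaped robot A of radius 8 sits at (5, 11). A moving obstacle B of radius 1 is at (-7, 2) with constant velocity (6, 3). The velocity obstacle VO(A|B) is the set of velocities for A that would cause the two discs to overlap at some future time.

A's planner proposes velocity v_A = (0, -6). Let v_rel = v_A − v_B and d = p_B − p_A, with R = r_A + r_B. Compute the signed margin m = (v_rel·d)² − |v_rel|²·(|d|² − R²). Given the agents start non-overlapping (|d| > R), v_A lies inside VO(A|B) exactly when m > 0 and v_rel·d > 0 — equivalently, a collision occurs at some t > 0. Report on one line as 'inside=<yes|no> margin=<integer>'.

d = (-12, -9),  |d|² = 225;  R = 8+1 = 9,  c = 225−9² = 144
v_rel = (-6, -9),  |v_rel|² = 117;  v_rel·d = (-6)·(-12) + (-9)·(-9) = 153
117·t² − 306·t + 144 = 0  ⇒  m = 153² − 117·144 = 6561
m = 6561 > 0,  v_rel·d = 153 > 0  ⇒  inside

inside=yes margin=6561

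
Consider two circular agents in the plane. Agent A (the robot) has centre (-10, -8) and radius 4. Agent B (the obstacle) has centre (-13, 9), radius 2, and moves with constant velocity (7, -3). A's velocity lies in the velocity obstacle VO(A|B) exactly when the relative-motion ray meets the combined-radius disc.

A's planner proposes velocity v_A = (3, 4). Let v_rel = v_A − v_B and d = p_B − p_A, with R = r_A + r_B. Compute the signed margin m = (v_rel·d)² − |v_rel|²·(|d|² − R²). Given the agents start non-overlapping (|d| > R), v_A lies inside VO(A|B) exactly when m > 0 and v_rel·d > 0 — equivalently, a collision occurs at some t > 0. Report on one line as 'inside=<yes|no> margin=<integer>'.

d = (-3, 17),  |d|² = 298;  R = 4+2 = 6,  c = 298−6² = 262
v_rel = (-4, 7),  |v_rel|² = 65;  v_rel·d = (-4)·(-3) + (7)·(17) = 131
65·t² − 262·t + 262 = 0  ⇒  m = 131² − 65·262 = 131
m = 131 > 0,  v_rel·d = 131 > 0  ⇒  inside

inside=yes margin=131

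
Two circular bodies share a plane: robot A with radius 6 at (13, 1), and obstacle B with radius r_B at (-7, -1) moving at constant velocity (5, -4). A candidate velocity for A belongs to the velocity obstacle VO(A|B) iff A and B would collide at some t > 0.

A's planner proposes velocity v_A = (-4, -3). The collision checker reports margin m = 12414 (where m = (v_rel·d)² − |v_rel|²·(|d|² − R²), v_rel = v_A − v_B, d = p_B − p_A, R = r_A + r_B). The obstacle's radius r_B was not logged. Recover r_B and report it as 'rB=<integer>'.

m = 12414
d = (-20, -2);  v_rel = (-9, 1),  |v_rel|² = 82
v_rel×d = (-9)·(-2) − (1)·(-20) = 38
since m = R²·82 − 38²:  R² = (1444 + 12414) / 82 = 169
R = √169 = 13  ⇒  r_B = 13 − 6 = 7

rB=7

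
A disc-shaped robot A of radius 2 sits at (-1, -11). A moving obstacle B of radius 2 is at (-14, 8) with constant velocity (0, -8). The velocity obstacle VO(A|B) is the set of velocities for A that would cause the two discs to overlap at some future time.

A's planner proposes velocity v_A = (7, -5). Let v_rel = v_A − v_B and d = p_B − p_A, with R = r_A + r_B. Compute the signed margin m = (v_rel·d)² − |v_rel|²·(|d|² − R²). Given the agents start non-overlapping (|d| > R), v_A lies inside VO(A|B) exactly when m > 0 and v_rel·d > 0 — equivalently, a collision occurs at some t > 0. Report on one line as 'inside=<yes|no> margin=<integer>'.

d = (-13, 19),  |d|² = 530;  R = 2+2 = 4,  c = 530−4² = 514
v_rel = (7, 3),  |v_rel|² = 58;  v_rel·d = (7)·(-13) + (3)·(19) = -34
58·t² + 68·t + 514 = 0  ⇒  m = (-34)² − 58·514 = -28656
m = -28656 < 0,  v_rel·d = -34 < 0  ⇒  outside

inside=no margin=-28656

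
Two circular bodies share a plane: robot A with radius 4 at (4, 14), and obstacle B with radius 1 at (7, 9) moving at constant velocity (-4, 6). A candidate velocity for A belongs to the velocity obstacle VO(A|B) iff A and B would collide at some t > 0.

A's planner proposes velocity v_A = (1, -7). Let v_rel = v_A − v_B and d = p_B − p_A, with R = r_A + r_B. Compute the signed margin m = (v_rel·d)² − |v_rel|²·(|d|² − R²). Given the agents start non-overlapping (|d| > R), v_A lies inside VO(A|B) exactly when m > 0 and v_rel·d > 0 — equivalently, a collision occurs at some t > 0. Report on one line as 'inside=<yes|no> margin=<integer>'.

d = (3, -5),  |d|² = 34;  R = 4+1 = 5,  c = 34−5² = 9
v_rel = (5, -13),  |v_rel|² = 194;  v_rel·d = (5)·(3) + (-13)·(-5) = 80
194·t² − 160·t + 9 = 0  ⇒  m = 80² − 194·9 = 4654
m = 4654 > 0,  v_rel·d = 80 > 0  ⇒  inside

inside=yes margin=4654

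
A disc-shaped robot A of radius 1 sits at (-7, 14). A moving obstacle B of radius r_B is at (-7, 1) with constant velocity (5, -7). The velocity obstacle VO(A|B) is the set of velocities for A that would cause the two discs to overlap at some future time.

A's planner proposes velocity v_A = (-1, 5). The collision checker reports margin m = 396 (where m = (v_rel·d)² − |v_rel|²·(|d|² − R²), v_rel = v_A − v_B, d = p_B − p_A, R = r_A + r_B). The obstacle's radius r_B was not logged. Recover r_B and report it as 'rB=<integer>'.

m = 396
d = (0, -13);  v_rel = (-6, 12),  |v_rel|² = 180
v_rel×d = (-6)·(-13) − (12)·(0) = 78
since m = R²·180 − 78²:  R² = (6084 + 396) / 180 = 36
R = √36 = 6  ⇒  r_B = 6 − 1 = 5

rB=5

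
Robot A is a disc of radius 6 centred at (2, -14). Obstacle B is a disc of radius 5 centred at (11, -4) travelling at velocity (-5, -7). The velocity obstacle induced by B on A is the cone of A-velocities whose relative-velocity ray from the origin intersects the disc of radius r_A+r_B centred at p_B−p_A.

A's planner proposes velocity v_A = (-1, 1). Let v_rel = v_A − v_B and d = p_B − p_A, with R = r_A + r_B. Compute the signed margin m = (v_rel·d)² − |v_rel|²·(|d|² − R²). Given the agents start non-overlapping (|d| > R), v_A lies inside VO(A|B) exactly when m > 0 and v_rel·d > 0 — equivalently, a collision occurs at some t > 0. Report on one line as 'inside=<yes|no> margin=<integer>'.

d = (9, 10),  |d|² = 181;  R = 6+5 = 11,  c = 181−11² = 60
v_rel = (4, 8),  |v_rel|² = 80;  v_rel·d = (4)·(9) + (8)·(10) = 116
80·t² − 232·t + 60 = 0  ⇒  m = 116² − 80·60 = 8656
m = 8656 > 0,  v_rel·d = 116 > 0  ⇒  inside

inside=yes margin=8656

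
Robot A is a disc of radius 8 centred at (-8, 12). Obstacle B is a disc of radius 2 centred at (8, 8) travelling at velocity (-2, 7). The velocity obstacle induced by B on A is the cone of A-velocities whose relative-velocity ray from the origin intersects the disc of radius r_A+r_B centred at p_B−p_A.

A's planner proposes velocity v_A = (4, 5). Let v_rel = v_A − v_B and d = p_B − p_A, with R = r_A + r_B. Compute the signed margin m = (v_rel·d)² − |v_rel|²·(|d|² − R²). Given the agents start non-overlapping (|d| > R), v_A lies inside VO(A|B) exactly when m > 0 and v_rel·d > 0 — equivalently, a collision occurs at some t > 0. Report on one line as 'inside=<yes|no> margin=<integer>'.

d = (16, -4),  |d|² = 272;  R = 8+2 = 10,  c = 272−10² = 172
v_rel = (6, -2),  |v_rel|² = 40;  v_rel·d = (6)·(16) + (-2)·(-4) = 104
40·t² − 208·t + 172 = 0  ⇒  m = 104² − 40·172 = 3936
m = 3936 > 0,  v_rel·d = 104 > 0  ⇒  inside

inside=yes margin=3936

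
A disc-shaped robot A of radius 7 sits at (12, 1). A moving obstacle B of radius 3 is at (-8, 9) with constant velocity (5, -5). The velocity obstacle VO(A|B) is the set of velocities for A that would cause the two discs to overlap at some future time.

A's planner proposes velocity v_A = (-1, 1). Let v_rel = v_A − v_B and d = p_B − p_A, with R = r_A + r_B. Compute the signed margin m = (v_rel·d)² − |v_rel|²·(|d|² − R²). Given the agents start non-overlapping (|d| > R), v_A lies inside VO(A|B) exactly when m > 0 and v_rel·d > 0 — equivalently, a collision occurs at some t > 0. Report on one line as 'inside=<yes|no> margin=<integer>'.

d = (-20, 8),  |d|² = 464;  R = 7+3 = 10,  c = 464−10² = 364
v_rel = (-6, 6),  |v_rel|² = 72;  v_rel·d = (-6)·(-20) + (6)·(8) = 168
72·t² − 336·t + 364 = 0  ⇒  m = 168² − 72·364 = 2016
m = 2016 > 0,  v_rel·d = 168 > 0  ⇒  inside

inside=yes margin=2016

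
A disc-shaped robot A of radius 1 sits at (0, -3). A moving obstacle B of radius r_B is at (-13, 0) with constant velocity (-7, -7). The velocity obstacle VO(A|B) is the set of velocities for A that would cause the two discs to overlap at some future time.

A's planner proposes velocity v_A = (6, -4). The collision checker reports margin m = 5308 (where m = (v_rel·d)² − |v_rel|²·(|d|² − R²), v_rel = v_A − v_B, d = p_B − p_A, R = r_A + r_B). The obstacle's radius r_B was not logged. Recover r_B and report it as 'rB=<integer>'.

m = 5308
d = (-13, 3);  v_rel = (13, 3),  |v_rel|² = 178
v_rel×d = (13)·(3) − (3)·(-13) = 78
since m = R²·178 − 78²:  R² = (6084 + 5308) / 178 = 64
R = √64 = 8  ⇒  r_B = 8 − 1 = 7

rB=7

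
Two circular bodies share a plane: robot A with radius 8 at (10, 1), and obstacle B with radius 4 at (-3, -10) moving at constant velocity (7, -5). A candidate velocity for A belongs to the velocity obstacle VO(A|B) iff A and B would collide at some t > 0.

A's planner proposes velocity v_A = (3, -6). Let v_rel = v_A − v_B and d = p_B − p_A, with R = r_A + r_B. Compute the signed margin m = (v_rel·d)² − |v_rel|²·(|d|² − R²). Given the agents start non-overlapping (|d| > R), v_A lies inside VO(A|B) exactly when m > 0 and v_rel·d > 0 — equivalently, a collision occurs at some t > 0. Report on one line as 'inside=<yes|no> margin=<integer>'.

d = (-13, -11),  |d|² = 290;  R = 8+4 = 12,  c = 290−12² = 146
v_rel = (-4, -1),  |v_rel|² = 17;  v_rel·d = (-4)·(-13) + (-1)·(-11) = 63
17·t² − 126·t + 146 = 0  ⇒  m = 63² − 17·146 = 1487
m = 1487 > 0,  v_rel·d = 63 > 0  ⇒  inside

inside=yes margin=1487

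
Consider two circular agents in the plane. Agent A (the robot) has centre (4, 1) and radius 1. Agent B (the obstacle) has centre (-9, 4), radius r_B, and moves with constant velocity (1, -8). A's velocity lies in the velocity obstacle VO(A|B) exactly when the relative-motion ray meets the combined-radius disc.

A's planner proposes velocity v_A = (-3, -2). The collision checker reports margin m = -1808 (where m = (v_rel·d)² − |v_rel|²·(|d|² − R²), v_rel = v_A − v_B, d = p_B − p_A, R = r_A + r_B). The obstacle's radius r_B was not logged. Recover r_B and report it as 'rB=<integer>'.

m = -1808
d = (-13, 3);  v_rel = (-4, 6),  |v_rel|² = 52
v_rel×d = (-4)·(3) − (6)·(-13) = 66
since m = R²·52 − 66²:  R² = (4356 + -1808) / 52 = 49
R = √49 = 7  ⇒  r_B = 7 − 1 = 6

rB=6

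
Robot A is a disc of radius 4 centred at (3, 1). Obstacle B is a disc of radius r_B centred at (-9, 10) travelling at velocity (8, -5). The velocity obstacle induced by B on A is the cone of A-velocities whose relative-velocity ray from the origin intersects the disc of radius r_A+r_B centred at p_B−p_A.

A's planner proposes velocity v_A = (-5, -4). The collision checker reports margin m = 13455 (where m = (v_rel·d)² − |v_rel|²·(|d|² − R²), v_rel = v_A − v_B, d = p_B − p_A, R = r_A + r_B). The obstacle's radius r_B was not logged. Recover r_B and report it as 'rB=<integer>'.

m = 13455
d = (-12, 9);  v_rel = (-13, 1),  |v_rel|² = 170
v_rel×d = (-13)·(9) − (1)·(-12) = -105
since m = R²·170 − (-105)²:  R² = (11025 + 13455) / 170 = 144
R = √144 = 12  ⇒  r_B = 12 − 4 = 8

rB=8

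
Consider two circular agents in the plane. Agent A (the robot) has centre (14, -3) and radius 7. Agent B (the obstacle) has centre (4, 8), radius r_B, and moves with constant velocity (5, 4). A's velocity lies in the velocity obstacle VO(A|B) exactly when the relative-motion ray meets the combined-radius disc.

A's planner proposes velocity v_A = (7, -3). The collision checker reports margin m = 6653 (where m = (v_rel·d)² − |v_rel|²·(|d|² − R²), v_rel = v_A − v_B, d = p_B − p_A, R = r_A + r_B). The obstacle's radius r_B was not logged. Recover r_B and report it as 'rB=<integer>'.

m = 6653
d = (-10, 11);  v_rel = (2, -7),  |v_rel|² = 53
v_rel×d = (2)·(11) − (-7)·(-10) = -48
since m = R²·53 − (-48)²:  R² = (2304 + 6653) / 53 = 169
R = √169 = 13  ⇒  r_B = 13 − 7 = 6

rB=6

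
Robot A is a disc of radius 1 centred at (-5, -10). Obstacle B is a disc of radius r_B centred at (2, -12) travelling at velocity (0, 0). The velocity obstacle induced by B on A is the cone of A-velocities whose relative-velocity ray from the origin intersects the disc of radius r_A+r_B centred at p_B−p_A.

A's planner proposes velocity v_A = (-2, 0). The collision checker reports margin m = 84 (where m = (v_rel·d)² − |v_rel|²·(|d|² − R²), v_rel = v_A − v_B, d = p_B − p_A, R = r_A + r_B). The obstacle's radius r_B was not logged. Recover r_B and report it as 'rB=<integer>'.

m = 84
d = (7, -2);  v_rel = (-2, 0),  |v_rel|² = 4
v_rel×d = (-2)·(-2) − (0)·(7) = 4
since m = R²·4 − 4²:  R² = (16 + 84) / 4 = 25
R = √25 = 5  ⇒  r_B = 5 − 1 = 4

rB=4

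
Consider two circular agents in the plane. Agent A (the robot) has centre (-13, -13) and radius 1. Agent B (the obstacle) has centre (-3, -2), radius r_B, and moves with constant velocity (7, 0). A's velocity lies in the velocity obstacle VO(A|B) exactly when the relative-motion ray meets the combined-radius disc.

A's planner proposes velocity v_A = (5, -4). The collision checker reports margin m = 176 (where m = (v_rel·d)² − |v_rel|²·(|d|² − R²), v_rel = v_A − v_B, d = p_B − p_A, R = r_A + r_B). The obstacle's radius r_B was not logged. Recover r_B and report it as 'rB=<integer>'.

m = 176
d = (10, 11);  v_rel = (-2, -4),  |v_rel|² = 20
v_rel×d = (-2)·(11) − (-4)·(10) = 18
since m = R²·20 − 18²:  R² = (324 + 176) / 20 = 25
R = √25 = 5  ⇒  r_B = 5 − 1 = 4

rB=4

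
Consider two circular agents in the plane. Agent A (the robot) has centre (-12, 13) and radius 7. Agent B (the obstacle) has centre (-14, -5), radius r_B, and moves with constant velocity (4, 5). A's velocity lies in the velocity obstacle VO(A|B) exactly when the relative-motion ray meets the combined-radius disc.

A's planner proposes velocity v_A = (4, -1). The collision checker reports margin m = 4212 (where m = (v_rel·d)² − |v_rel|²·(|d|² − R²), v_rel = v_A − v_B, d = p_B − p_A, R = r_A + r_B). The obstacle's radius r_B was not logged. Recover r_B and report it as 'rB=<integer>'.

m = 4212
d = (-2, -18);  v_rel = (0, -6),  |v_rel|² = 36
v_rel×d = (0)·(-18) − (-6)·(-2) = -12
since m = R²·36 − (-12)²:  R² = (144 + 4212) / 36 = 121
R = √121 = 11  ⇒  r_B = 11 − 7 = 4

rB=4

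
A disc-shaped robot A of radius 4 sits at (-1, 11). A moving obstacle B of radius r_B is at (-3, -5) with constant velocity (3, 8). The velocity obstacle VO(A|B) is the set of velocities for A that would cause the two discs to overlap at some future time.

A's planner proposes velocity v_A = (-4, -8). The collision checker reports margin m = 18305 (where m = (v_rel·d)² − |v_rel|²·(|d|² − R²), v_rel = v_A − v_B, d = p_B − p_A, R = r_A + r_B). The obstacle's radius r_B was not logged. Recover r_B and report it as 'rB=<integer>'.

m = 18305
d = (-2, -16);  v_rel = (-7, -16),  |v_rel|² = 305
v_rel×d = (-7)·(-16) − (-16)·(-2) = 80
since m = R²·305 − 80²:  R² = (6400 + 18305) / 305 = 81
R = √81 = 9  ⇒  r_B = 9 − 4 = 5

rB=5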